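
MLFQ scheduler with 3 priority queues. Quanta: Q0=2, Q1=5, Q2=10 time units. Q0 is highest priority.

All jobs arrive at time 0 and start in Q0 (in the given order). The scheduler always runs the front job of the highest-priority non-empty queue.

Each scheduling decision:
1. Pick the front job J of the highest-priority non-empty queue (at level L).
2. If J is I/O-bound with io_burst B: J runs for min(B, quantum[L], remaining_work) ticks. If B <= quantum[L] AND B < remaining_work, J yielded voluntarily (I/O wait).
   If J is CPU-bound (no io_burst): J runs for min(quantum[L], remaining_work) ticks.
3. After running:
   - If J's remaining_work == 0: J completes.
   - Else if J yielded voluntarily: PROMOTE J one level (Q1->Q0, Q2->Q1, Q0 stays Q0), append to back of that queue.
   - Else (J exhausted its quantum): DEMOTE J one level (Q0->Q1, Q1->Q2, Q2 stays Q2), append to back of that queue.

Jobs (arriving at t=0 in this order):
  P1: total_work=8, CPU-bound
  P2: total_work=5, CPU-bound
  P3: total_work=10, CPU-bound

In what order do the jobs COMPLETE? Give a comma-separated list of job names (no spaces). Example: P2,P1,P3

Answer: P2,P1,P3

Derivation:
t=0-2: P1@Q0 runs 2, rem=6, quantum used, demote→Q1. Q0=[P2,P3] Q1=[P1] Q2=[]
t=2-4: P2@Q0 runs 2, rem=3, quantum used, demote→Q1. Q0=[P3] Q1=[P1,P2] Q2=[]
t=4-6: P3@Q0 runs 2, rem=8, quantum used, demote→Q1. Q0=[] Q1=[P1,P2,P3] Q2=[]
t=6-11: P1@Q1 runs 5, rem=1, quantum used, demote→Q2. Q0=[] Q1=[P2,P3] Q2=[P1]
t=11-14: P2@Q1 runs 3, rem=0, completes. Q0=[] Q1=[P3] Q2=[P1]
t=14-19: P3@Q1 runs 5, rem=3, quantum used, demote→Q2. Q0=[] Q1=[] Q2=[P1,P3]
t=19-20: P1@Q2 runs 1, rem=0, completes. Q0=[] Q1=[] Q2=[P3]
t=20-23: P3@Q2 runs 3, rem=0, completes. Q0=[] Q1=[] Q2=[]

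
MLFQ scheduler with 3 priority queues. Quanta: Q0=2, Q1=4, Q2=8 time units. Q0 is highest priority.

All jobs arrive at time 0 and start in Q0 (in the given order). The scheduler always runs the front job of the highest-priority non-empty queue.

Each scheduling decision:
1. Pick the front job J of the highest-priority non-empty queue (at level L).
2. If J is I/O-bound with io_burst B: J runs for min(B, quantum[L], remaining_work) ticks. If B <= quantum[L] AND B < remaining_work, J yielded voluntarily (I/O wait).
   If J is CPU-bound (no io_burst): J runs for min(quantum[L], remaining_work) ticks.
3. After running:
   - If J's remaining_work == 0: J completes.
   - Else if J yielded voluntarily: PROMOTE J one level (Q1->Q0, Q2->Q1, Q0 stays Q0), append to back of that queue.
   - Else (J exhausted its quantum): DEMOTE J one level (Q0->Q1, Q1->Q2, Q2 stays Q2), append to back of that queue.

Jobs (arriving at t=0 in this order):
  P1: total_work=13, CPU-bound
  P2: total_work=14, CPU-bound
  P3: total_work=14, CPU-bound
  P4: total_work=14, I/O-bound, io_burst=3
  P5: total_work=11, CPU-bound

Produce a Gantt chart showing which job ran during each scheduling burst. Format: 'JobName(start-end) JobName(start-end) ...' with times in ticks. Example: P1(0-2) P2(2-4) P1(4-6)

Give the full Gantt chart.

Answer: P1(0-2) P2(2-4) P3(4-6) P4(6-8) P5(8-10) P1(10-14) P2(14-18) P3(18-22) P4(22-25) P4(25-27) P5(27-31) P4(31-34) P4(34-36) P4(36-38) P1(38-45) P2(45-53) P3(53-61) P5(61-66)

Derivation:
t=0-2: P1@Q0 runs 2, rem=11, quantum used, demote→Q1. Q0=[P2,P3,P4,P5] Q1=[P1] Q2=[]
t=2-4: P2@Q0 runs 2, rem=12, quantum used, demote→Q1. Q0=[P3,P4,P5] Q1=[P1,P2] Q2=[]
t=4-6: P3@Q0 runs 2, rem=12, quantum used, demote→Q1. Q0=[P4,P5] Q1=[P1,P2,P3] Q2=[]
t=6-8: P4@Q0 runs 2, rem=12, quantum used, demote→Q1. Q0=[P5] Q1=[P1,P2,P3,P4] Q2=[]
t=8-10: P5@Q0 runs 2, rem=9, quantum used, demote→Q1. Q0=[] Q1=[P1,P2,P3,P4,P5] Q2=[]
t=10-14: P1@Q1 runs 4, rem=7, quantum used, demote→Q2. Q0=[] Q1=[P2,P3,P4,P5] Q2=[P1]
t=14-18: P2@Q1 runs 4, rem=8, quantum used, demote→Q2. Q0=[] Q1=[P3,P4,P5] Q2=[P1,P2]
t=18-22: P3@Q1 runs 4, rem=8, quantum used, demote→Q2. Q0=[] Q1=[P4,P5] Q2=[P1,P2,P3]
t=22-25: P4@Q1 runs 3, rem=9, I/O yield, promote→Q0. Q0=[P4] Q1=[P5] Q2=[P1,P2,P3]
t=25-27: P4@Q0 runs 2, rem=7, quantum used, demote→Q1. Q0=[] Q1=[P5,P4] Q2=[P1,P2,P3]
t=27-31: P5@Q1 runs 4, rem=5, quantum used, demote→Q2. Q0=[] Q1=[P4] Q2=[P1,P2,P3,P5]
t=31-34: P4@Q1 runs 3, rem=4, I/O yield, promote→Q0. Q0=[P4] Q1=[] Q2=[P1,P2,P3,P5]
t=34-36: P4@Q0 runs 2, rem=2, quantum used, demote→Q1. Q0=[] Q1=[P4] Q2=[P1,P2,P3,P5]
t=36-38: P4@Q1 runs 2, rem=0, completes. Q0=[] Q1=[] Q2=[P1,P2,P3,P5]
t=38-45: P1@Q2 runs 7, rem=0, completes. Q0=[] Q1=[] Q2=[P2,P3,P5]
t=45-53: P2@Q2 runs 8, rem=0, completes. Q0=[] Q1=[] Q2=[P3,P5]
t=53-61: P3@Q2 runs 8, rem=0, completes. Q0=[] Q1=[] Q2=[P5]
t=61-66: P5@Q2 runs 5, rem=0, completes. Q0=[] Q1=[] Q2=[]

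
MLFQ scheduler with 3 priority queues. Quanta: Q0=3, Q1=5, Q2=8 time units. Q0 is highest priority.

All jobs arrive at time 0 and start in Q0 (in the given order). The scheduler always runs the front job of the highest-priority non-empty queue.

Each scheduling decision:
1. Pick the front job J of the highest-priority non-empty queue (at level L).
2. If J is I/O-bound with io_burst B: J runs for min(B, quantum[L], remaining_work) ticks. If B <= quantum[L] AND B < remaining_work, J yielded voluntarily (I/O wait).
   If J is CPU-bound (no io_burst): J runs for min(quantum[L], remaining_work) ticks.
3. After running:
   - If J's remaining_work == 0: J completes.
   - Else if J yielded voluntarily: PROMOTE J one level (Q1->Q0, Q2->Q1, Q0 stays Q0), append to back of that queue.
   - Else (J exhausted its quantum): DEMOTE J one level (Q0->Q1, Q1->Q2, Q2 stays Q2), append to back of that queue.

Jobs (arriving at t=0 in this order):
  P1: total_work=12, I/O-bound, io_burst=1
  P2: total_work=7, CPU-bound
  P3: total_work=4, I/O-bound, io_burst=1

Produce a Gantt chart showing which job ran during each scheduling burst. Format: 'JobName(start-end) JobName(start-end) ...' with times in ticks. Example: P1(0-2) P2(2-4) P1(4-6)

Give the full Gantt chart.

Answer: P1(0-1) P2(1-4) P3(4-5) P1(5-6) P3(6-7) P1(7-8) P3(8-9) P1(9-10) P3(10-11) P1(11-12) P1(12-13) P1(13-14) P1(14-15) P1(15-16) P1(16-17) P1(17-18) P1(18-19) P2(19-23)

Derivation:
t=0-1: P1@Q0 runs 1, rem=11, I/O yield, promote→Q0. Q0=[P2,P3,P1] Q1=[] Q2=[]
t=1-4: P2@Q0 runs 3, rem=4, quantum used, demote→Q1. Q0=[P3,P1] Q1=[P2] Q2=[]
t=4-5: P3@Q0 runs 1, rem=3, I/O yield, promote→Q0. Q0=[P1,P3] Q1=[P2] Q2=[]
t=5-6: P1@Q0 runs 1, rem=10, I/O yield, promote→Q0. Q0=[P3,P1] Q1=[P2] Q2=[]
t=6-7: P3@Q0 runs 1, rem=2, I/O yield, promote→Q0. Q0=[P1,P3] Q1=[P2] Q2=[]
t=7-8: P1@Q0 runs 1, rem=9, I/O yield, promote→Q0. Q0=[P3,P1] Q1=[P2] Q2=[]
t=8-9: P3@Q0 runs 1, rem=1, I/O yield, promote→Q0. Q0=[P1,P3] Q1=[P2] Q2=[]
t=9-10: P1@Q0 runs 1, rem=8, I/O yield, promote→Q0. Q0=[P3,P1] Q1=[P2] Q2=[]
t=10-11: P3@Q0 runs 1, rem=0, completes. Q0=[P1] Q1=[P2] Q2=[]
t=11-12: P1@Q0 runs 1, rem=7, I/O yield, promote→Q0. Q0=[P1] Q1=[P2] Q2=[]
t=12-13: P1@Q0 runs 1, rem=6, I/O yield, promote→Q0. Q0=[P1] Q1=[P2] Q2=[]
t=13-14: P1@Q0 runs 1, rem=5, I/O yield, promote→Q0. Q0=[P1] Q1=[P2] Q2=[]
t=14-15: P1@Q0 runs 1, rem=4, I/O yield, promote→Q0. Q0=[P1] Q1=[P2] Q2=[]
t=15-16: P1@Q0 runs 1, rem=3, I/O yield, promote→Q0. Q0=[P1] Q1=[P2] Q2=[]
t=16-17: P1@Q0 runs 1, rem=2, I/O yield, promote→Q0. Q0=[P1] Q1=[P2] Q2=[]
t=17-18: P1@Q0 runs 1, rem=1, I/O yield, promote→Q0. Q0=[P1] Q1=[P2] Q2=[]
t=18-19: P1@Q0 runs 1, rem=0, completes. Q0=[] Q1=[P2] Q2=[]
t=19-23: P2@Q1 runs 4, rem=0, completes. Q0=[] Q1=[] Q2=[]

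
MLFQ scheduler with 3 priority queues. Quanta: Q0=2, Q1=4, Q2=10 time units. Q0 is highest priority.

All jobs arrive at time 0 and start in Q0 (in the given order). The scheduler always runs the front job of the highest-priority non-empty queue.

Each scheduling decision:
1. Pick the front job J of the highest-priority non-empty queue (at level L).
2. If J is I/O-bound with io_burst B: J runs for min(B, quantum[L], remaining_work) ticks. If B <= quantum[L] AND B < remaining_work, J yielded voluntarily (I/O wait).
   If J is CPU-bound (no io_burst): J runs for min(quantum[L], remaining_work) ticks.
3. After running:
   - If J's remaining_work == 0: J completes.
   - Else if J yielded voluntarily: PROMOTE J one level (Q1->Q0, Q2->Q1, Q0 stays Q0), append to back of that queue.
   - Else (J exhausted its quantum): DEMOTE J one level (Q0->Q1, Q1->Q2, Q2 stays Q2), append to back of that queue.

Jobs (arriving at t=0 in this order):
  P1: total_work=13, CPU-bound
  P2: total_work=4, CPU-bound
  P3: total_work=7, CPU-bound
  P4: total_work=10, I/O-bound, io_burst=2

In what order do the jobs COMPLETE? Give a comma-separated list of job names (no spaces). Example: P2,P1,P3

Answer: P4,P2,P1,P3

Derivation:
t=0-2: P1@Q0 runs 2, rem=11, quantum used, demote→Q1. Q0=[P2,P3,P4] Q1=[P1] Q2=[]
t=2-4: P2@Q0 runs 2, rem=2, quantum used, demote→Q1. Q0=[P3,P4] Q1=[P1,P2] Q2=[]
t=4-6: P3@Q0 runs 2, rem=5, quantum used, demote→Q1. Q0=[P4] Q1=[P1,P2,P3] Q2=[]
t=6-8: P4@Q0 runs 2, rem=8, I/O yield, promote→Q0. Q0=[P4] Q1=[P1,P2,P3] Q2=[]
t=8-10: P4@Q0 runs 2, rem=6, I/O yield, promote→Q0. Q0=[P4] Q1=[P1,P2,P3] Q2=[]
t=10-12: P4@Q0 runs 2, rem=4, I/O yield, promote→Q0. Q0=[P4] Q1=[P1,P2,P3] Q2=[]
t=12-14: P4@Q0 runs 2, rem=2, I/O yield, promote→Q0. Q0=[P4] Q1=[P1,P2,P3] Q2=[]
t=14-16: P4@Q0 runs 2, rem=0, completes. Q0=[] Q1=[P1,P2,P3] Q2=[]
t=16-20: P1@Q1 runs 4, rem=7, quantum used, demote→Q2. Q0=[] Q1=[P2,P3] Q2=[P1]
t=20-22: P2@Q1 runs 2, rem=0, completes. Q0=[] Q1=[P3] Q2=[P1]
t=22-26: P3@Q1 runs 4, rem=1, quantum used, demote→Q2. Q0=[] Q1=[] Q2=[P1,P3]
t=26-33: P1@Q2 runs 7, rem=0, completes. Q0=[] Q1=[] Q2=[P3]
t=33-34: P3@Q2 runs 1, rem=0, completes. Q0=[] Q1=[] Q2=[]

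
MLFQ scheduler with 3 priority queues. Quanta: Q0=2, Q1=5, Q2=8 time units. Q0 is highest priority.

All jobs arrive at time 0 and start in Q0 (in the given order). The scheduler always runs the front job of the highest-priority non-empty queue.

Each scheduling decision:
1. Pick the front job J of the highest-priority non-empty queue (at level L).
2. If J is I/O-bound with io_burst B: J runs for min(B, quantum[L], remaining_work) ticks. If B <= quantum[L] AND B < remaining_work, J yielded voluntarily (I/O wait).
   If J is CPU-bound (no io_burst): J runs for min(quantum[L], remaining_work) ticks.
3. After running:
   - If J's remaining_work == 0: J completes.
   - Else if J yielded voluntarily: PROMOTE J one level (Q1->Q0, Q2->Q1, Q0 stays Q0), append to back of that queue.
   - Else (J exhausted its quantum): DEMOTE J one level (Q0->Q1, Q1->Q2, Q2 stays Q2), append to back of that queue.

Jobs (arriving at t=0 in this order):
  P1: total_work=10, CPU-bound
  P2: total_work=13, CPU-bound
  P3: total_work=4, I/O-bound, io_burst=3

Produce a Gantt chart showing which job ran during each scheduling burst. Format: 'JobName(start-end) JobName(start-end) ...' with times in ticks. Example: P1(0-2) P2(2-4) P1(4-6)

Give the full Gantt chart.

Answer: P1(0-2) P2(2-4) P3(4-6) P1(6-11) P2(11-16) P3(16-18) P1(18-21) P2(21-27)

Derivation:
t=0-2: P1@Q0 runs 2, rem=8, quantum used, demote→Q1. Q0=[P2,P3] Q1=[P1] Q2=[]
t=2-4: P2@Q0 runs 2, rem=11, quantum used, demote→Q1. Q0=[P3] Q1=[P1,P2] Q2=[]
t=4-6: P3@Q0 runs 2, rem=2, quantum used, demote→Q1. Q0=[] Q1=[P1,P2,P3] Q2=[]
t=6-11: P1@Q1 runs 5, rem=3, quantum used, demote→Q2. Q0=[] Q1=[P2,P3] Q2=[P1]
t=11-16: P2@Q1 runs 5, rem=6, quantum used, demote→Q2. Q0=[] Q1=[P3] Q2=[P1,P2]
t=16-18: P3@Q1 runs 2, rem=0, completes. Q0=[] Q1=[] Q2=[P1,P2]
t=18-21: P1@Q2 runs 3, rem=0, completes. Q0=[] Q1=[] Q2=[P2]
t=21-27: P2@Q2 runs 6, rem=0, completes. Q0=[] Q1=[] Q2=[]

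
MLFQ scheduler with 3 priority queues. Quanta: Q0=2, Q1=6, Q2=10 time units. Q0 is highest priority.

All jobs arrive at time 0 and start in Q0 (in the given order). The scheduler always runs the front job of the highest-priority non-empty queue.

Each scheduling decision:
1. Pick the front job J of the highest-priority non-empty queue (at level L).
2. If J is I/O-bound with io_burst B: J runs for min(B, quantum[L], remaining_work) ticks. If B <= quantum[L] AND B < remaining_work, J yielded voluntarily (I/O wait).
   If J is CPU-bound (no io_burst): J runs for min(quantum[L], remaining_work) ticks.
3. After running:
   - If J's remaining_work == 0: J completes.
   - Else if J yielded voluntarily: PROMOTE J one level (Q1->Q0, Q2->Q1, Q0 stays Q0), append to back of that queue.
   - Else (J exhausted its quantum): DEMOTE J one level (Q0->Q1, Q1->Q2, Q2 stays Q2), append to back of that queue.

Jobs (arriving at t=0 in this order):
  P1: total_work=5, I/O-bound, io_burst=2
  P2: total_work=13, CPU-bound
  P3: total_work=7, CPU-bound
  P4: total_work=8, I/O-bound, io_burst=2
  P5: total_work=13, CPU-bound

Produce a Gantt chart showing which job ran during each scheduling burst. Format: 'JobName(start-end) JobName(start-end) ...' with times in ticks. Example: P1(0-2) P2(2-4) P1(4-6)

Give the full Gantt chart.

Answer: P1(0-2) P2(2-4) P3(4-6) P4(6-8) P5(8-10) P1(10-12) P4(12-14) P1(14-15) P4(15-17) P4(17-19) P2(19-25) P3(25-30) P5(30-36) P2(36-41) P5(41-46)

Derivation:
t=0-2: P1@Q0 runs 2, rem=3, I/O yield, promote→Q0. Q0=[P2,P3,P4,P5,P1] Q1=[] Q2=[]
t=2-4: P2@Q0 runs 2, rem=11, quantum used, demote→Q1. Q0=[P3,P4,P5,P1] Q1=[P2] Q2=[]
t=4-6: P3@Q0 runs 2, rem=5, quantum used, demote→Q1. Q0=[P4,P5,P1] Q1=[P2,P3] Q2=[]
t=6-8: P4@Q0 runs 2, rem=6, I/O yield, promote→Q0. Q0=[P5,P1,P4] Q1=[P2,P3] Q2=[]
t=8-10: P5@Q0 runs 2, rem=11, quantum used, demote→Q1. Q0=[P1,P4] Q1=[P2,P3,P5] Q2=[]
t=10-12: P1@Q0 runs 2, rem=1, I/O yield, promote→Q0. Q0=[P4,P1] Q1=[P2,P3,P5] Q2=[]
t=12-14: P4@Q0 runs 2, rem=4, I/O yield, promote→Q0. Q0=[P1,P4] Q1=[P2,P3,P5] Q2=[]
t=14-15: P1@Q0 runs 1, rem=0, completes. Q0=[P4] Q1=[P2,P3,P5] Q2=[]
t=15-17: P4@Q0 runs 2, rem=2, I/O yield, promote→Q0. Q0=[P4] Q1=[P2,P3,P5] Q2=[]
t=17-19: P4@Q0 runs 2, rem=0, completes. Q0=[] Q1=[P2,P3,P5] Q2=[]
t=19-25: P2@Q1 runs 6, rem=5, quantum used, demote→Q2. Q0=[] Q1=[P3,P5] Q2=[P2]
t=25-30: P3@Q1 runs 5, rem=0, completes. Q0=[] Q1=[P5] Q2=[P2]
t=30-36: P5@Q1 runs 6, rem=5, quantum used, demote→Q2. Q0=[] Q1=[] Q2=[P2,P5]
t=36-41: P2@Q2 runs 5, rem=0, completes. Q0=[] Q1=[] Q2=[P5]
t=41-46: P5@Q2 runs 5, rem=0, completes. Q0=[] Q1=[] Q2=[]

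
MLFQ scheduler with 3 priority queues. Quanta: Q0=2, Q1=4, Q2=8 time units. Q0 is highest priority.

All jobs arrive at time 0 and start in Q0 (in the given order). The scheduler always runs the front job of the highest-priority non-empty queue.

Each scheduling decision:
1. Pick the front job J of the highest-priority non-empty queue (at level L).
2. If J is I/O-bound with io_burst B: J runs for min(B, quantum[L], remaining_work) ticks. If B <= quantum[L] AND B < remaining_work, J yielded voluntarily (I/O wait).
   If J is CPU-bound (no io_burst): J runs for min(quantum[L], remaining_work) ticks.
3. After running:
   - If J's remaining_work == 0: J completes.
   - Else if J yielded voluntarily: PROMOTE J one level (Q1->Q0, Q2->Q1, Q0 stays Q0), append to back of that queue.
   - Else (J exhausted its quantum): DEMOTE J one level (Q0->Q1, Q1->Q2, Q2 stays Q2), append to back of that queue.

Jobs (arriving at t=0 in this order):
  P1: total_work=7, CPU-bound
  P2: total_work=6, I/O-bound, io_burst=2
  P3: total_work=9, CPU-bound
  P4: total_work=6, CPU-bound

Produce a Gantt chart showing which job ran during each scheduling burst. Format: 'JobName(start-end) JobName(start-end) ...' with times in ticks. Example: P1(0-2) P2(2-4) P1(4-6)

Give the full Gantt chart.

Answer: P1(0-2) P2(2-4) P3(4-6) P4(6-8) P2(8-10) P2(10-12) P1(12-16) P3(16-20) P4(20-24) P1(24-25) P3(25-28)

Derivation:
t=0-2: P1@Q0 runs 2, rem=5, quantum used, demote→Q1. Q0=[P2,P3,P4] Q1=[P1] Q2=[]
t=2-4: P2@Q0 runs 2, rem=4, I/O yield, promote→Q0. Q0=[P3,P4,P2] Q1=[P1] Q2=[]
t=4-6: P3@Q0 runs 2, rem=7, quantum used, demote→Q1. Q0=[P4,P2] Q1=[P1,P3] Q2=[]
t=6-8: P4@Q0 runs 2, rem=4, quantum used, demote→Q1. Q0=[P2] Q1=[P1,P3,P4] Q2=[]
t=8-10: P2@Q0 runs 2, rem=2, I/O yield, promote→Q0. Q0=[P2] Q1=[P1,P3,P4] Q2=[]
t=10-12: P2@Q0 runs 2, rem=0, completes. Q0=[] Q1=[P1,P3,P4] Q2=[]
t=12-16: P1@Q1 runs 4, rem=1, quantum used, demote→Q2. Q0=[] Q1=[P3,P4] Q2=[P1]
t=16-20: P3@Q1 runs 4, rem=3, quantum used, demote→Q2. Q0=[] Q1=[P4] Q2=[P1,P3]
t=20-24: P4@Q1 runs 4, rem=0, completes. Q0=[] Q1=[] Q2=[P1,P3]
t=24-25: P1@Q2 runs 1, rem=0, completes. Q0=[] Q1=[] Q2=[P3]
t=25-28: P3@Q2 runs 3, rem=0, completes. Q0=[] Q1=[] Q2=[]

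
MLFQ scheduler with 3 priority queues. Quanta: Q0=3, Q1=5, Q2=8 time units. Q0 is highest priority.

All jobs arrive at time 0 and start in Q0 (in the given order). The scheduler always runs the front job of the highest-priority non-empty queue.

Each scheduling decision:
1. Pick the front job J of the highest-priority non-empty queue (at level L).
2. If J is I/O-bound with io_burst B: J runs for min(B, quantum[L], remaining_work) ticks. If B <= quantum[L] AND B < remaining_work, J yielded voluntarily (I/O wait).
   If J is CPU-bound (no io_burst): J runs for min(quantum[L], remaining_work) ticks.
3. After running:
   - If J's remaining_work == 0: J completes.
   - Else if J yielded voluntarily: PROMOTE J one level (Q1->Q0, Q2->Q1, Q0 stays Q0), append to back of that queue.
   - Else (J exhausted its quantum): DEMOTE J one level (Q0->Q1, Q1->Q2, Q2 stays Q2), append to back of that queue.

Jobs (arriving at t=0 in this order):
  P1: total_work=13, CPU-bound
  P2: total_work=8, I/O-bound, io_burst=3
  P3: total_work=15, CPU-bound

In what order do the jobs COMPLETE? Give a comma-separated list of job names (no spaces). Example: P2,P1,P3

t=0-3: P1@Q0 runs 3, rem=10, quantum used, demote→Q1. Q0=[P2,P3] Q1=[P1] Q2=[]
t=3-6: P2@Q0 runs 3, rem=5, I/O yield, promote→Q0. Q0=[P3,P2] Q1=[P1] Q2=[]
t=6-9: P3@Q0 runs 3, rem=12, quantum used, demote→Q1. Q0=[P2] Q1=[P1,P3] Q2=[]
t=9-12: P2@Q0 runs 3, rem=2, I/O yield, promote→Q0. Q0=[P2] Q1=[P1,P3] Q2=[]
t=12-14: P2@Q0 runs 2, rem=0, completes. Q0=[] Q1=[P1,P3] Q2=[]
t=14-19: P1@Q1 runs 5, rem=5, quantum used, demote→Q2. Q0=[] Q1=[P3] Q2=[P1]
t=19-24: P3@Q1 runs 5, rem=7, quantum used, demote→Q2. Q0=[] Q1=[] Q2=[P1,P3]
t=24-29: P1@Q2 runs 5, rem=0, completes. Q0=[] Q1=[] Q2=[P3]
t=29-36: P3@Q2 runs 7, rem=0, completes. Q0=[] Q1=[] Q2=[]

Answer: P2,P1,P3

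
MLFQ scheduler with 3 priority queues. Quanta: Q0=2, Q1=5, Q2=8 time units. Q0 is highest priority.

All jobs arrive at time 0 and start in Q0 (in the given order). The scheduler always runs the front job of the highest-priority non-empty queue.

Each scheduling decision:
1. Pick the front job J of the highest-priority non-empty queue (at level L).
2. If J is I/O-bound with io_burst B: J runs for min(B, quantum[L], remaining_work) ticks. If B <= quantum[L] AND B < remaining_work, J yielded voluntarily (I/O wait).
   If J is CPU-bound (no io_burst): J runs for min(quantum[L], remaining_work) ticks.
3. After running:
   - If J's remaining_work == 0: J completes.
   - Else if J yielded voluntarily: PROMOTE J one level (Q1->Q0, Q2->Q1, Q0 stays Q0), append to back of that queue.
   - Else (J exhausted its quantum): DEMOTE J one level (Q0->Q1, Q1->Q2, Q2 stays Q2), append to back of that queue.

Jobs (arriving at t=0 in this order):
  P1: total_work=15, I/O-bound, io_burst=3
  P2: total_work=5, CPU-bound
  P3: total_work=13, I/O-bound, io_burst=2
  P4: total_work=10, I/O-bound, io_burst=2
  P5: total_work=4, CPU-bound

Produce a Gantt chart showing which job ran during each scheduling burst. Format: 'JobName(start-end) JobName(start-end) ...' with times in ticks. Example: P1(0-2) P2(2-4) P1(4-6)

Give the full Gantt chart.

t=0-2: P1@Q0 runs 2, rem=13, quantum used, demote→Q1. Q0=[P2,P3,P4,P5] Q1=[P1] Q2=[]
t=2-4: P2@Q0 runs 2, rem=3, quantum used, demote→Q1. Q0=[P3,P4,P5] Q1=[P1,P2] Q2=[]
t=4-6: P3@Q0 runs 2, rem=11, I/O yield, promote→Q0. Q0=[P4,P5,P3] Q1=[P1,P2] Q2=[]
t=6-8: P4@Q0 runs 2, rem=8, I/O yield, promote→Q0. Q0=[P5,P3,P4] Q1=[P1,P2] Q2=[]
t=8-10: P5@Q0 runs 2, rem=2, quantum used, demote→Q1. Q0=[P3,P4] Q1=[P1,P2,P5] Q2=[]
t=10-12: P3@Q0 runs 2, rem=9, I/O yield, promote→Q0. Q0=[P4,P3] Q1=[P1,P2,P5] Q2=[]
t=12-14: P4@Q0 runs 2, rem=6, I/O yield, promote→Q0. Q0=[P3,P4] Q1=[P1,P2,P5] Q2=[]
t=14-16: P3@Q0 runs 2, rem=7, I/O yield, promote→Q0. Q0=[P4,P3] Q1=[P1,P2,P5] Q2=[]
t=16-18: P4@Q0 runs 2, rem=4, I/O yield, promote→Q0. Q0=[P3,P4] Q1=[P1,P2,P5] Q2=[]
t=18-20: P3@Q0 runs 2, rem=5, I/O yield, promote→Q0. Q0=[P4,P3] Q1=[P1,P2,P5] Q2=[]
t=20-22: P4@Q0 runs 2, rem=2, I/O yield, promote→Q0. Q0=[P3,P4] Q1=[P1,P2,P5] Q2=[]
t=22-24: P3@Q0 runs 2, rem=3, I/O yield, promote→Q0. Q0=[P4,P3] Q1=[P1,P2,P5] Q2=[]
t=24-26: P4@Q0 runs 2, rem=0, completes. Q0=[P3] Q1=[P1,P2,P5] Q2=[]
t=26-28: P3@Q0 runs 2, rem=1, I/O yield, promote→Q0. Q0=[P3] Q1=[P1,P2,P5] Q2=[]
t=28-29: P3@Q0 runs 1, rem=0, completes. Q0=[] Q1=[P1,P2,P5] Q2=[]
t=29-32: P1@Q1 runs 3, rem=10, I/O yield, promote→Q0. Q0=[P1] Q1=[P2,P5] Q2=[]
t=32-34: P1@Q0 runs 2, rem=8, quantum used, demote→Q1. Q0=[] Q1=[P2,P5,P1] Q2=[]
t=34-37: P2@Q1 runs 3, rem=0, completes. Q0=[] Q1=[P5,P1] Q2=[]
t=37-39: P5@Q1 runs 2, rem=0, completes. Q0=[] Q1=[P1] Q2=[]
t=39-42: P1@Q1 runs 3, rem=5, I/O yield, promote→Q0. Q0=[P1] Q1=[] Q2=[]
t=42-44: P1@Q0 runs 2, rem=3, quantum used, demote→Q1. Q0=[] Q1=[P1] Q2=[]
t=44-47: P1@Q1 runs 3, rem=0, completes. Q0=[] Q1=[] Q2=[]

Answer: P1(0-2) P2(2-4) P3(4-6) P4(6-8) P5(8-10) P3(10-12) P4(12-14) P3(14-16) P4(16-18) P3(18-20) P4(20-22) P3(22-24) P4(24-26) P3(26-28) P3(28-29) P1(29-32) P1(32-34) P2(34-37) P5(37-39) P1(39-42) P1(42-44) P1(44-47)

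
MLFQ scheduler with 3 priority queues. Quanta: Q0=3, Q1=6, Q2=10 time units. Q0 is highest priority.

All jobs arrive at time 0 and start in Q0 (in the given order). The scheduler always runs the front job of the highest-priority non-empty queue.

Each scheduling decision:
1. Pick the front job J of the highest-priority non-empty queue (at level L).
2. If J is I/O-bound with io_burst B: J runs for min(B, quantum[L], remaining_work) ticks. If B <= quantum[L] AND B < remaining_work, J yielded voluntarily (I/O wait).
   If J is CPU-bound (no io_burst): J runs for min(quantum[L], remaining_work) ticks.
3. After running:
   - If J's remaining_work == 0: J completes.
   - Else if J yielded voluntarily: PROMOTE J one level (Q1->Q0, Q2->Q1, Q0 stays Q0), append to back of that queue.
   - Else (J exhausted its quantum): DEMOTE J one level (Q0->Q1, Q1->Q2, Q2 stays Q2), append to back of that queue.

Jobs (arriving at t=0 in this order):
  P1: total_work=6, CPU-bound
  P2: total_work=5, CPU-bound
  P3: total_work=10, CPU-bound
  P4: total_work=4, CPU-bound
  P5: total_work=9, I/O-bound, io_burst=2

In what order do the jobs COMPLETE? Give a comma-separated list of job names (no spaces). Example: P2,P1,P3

t=0-3: P1@Q0 runs 3, rem=3, quantum used, demote→Q1. Q0=[P2,P3,P4,P5] Q1=[P1] Q2=[]
t=3-6: P2@Q0 runs 3, rem=2, quantum used, demote→Q1. Q0=[P3,P4,P5] Q1=[P1,P2] Q2=[]
t=6-9: P3@Q0 runs 3, rem=7, quantum used, demote→Q1. Q0=[P4,P5] Q1=[P1,P2,P3] Q2=[]
t=9-12: P4@Q0 runs 3, rem=1, quantum used, demote→Q1. Q0=[P5] Q1=[P1,P2,P3,P4] Q2=[]
t=12-14: P5@Q0 runs 2, rem=7, I/O yield, promote→Q0. Q0=[P5] Q1=[P1,P2,P3,P4] Q2=[]
t=14-16: P5@Q0 runs 2, rem=5, I/O yield, promote→Q0. Q0=[P5] Q1=[P1,P2,P3,P4] Q2=[]
t=16-18: P5@Q0 runs 2, rem=3, I/O yield, promote→Q0. Q0=[P5] Q1=[P1,P2,P3,P4] Q2=[]
t=18-20: P5@Q0 runs 2, rem=1, I/O yield, promote→Q0. Q0=[P5] Q1=[P1,P2,P3,P4] Q2=[]
t=20-21: P5@Q0 runs 1, rem=0, completes. Q0=[] Q1=[P1,P2,P3,P4] Q2=[]
t=21-24: P1@Q1 runs 3, rem=0, completes. Q0=[] Q1=[P2,P3,P4] Q2=[]
t=24-26: P2@Q1 runs 2, rem=0, completes. Q0=[] Q1=[P3,P4] Q2=[]
t=26-32: P3@Q1 runs 6, rem=1, quantum used, demote→Q2. Q0=[] Q1=[P4] Q2=[P3]
t=32-33: P4@Q1 runs 1, rem=0, completes. Q0=[] Q1=[] Q2=[P3]
t=33-34: P3@Q2 runs 1, rem=0, completes. Q0=[] Q1=[] Q2=[]

Answer: P5,P1,P2,P4,P3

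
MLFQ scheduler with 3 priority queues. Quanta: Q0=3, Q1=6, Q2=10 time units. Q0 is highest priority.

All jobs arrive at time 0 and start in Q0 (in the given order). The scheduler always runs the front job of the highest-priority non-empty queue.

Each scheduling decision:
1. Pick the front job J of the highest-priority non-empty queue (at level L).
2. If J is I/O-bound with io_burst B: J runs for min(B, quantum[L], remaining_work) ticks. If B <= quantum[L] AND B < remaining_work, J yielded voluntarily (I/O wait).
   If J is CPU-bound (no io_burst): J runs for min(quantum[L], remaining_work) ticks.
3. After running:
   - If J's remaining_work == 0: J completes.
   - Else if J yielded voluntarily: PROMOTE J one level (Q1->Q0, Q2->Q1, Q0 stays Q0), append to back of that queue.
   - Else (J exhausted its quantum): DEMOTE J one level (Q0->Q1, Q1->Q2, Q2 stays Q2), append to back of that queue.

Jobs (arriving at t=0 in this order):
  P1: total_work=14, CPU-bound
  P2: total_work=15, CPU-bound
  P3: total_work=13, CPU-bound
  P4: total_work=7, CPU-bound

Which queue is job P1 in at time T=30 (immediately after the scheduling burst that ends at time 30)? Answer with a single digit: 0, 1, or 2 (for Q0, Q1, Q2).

Answer: 2

Derivation:
t=0-3: P1@Q0 runs 3, rem=11, quantum used, demote→Q1. Q0=[P2,P3,P4] Q1=[P1] Q2=[]
t=3-6: P2@Q0 runs 3, rem=12, quantum used, demote→Q1. Q0=[P3,P4] Q1=[P1,P2] Q2=[]
t=6-9: P3@Q0 runs 3, rem=10, quantum used, demote→Q1. Q0=[P4] Q1=[P1,P2,P3] Q2=[]
t=9-12: P4@Q0 runs 3, rem=4, quantum used, demote→Q1. Q0=[] Q1=[P1,P2,P3,P4] Q2=[]
t=12-18: P1@Q1 runs 6, rem=5, quantum used, demote→Q2. Q0=[] Q1=[P2,P3,P4] Q2=[P1]
t=18-24: P2@Q1 runs 6, rem=6, quantum used, demote→Q2. Q0=[] Q1=[P3,P4] Q2=[P1,P2]
t=24-30: P3@Q1 runs 6, rem=4, quantum used, demote→Q2. Q0=[] Q1=[P4] Q2=[P1,P2,P3]
t=30-34: P4@Q1 runs 4, rem=0, completes. Q0=[] Q1=[] Q2=[P1,P2,P3]
t=34-39: P1@Q2 runs 5, rem=0, completes. Q0=[] Q1=[] Q2=[P2,P3]
t=39-45: P2@Q2 runs 6, rem=0, completes. Q0=[] Q1=[] Q2=[P3]
t=45-49: P3@Q2 runs 4, rem=0, completes. Q0=[] Q1=[] Q2=[]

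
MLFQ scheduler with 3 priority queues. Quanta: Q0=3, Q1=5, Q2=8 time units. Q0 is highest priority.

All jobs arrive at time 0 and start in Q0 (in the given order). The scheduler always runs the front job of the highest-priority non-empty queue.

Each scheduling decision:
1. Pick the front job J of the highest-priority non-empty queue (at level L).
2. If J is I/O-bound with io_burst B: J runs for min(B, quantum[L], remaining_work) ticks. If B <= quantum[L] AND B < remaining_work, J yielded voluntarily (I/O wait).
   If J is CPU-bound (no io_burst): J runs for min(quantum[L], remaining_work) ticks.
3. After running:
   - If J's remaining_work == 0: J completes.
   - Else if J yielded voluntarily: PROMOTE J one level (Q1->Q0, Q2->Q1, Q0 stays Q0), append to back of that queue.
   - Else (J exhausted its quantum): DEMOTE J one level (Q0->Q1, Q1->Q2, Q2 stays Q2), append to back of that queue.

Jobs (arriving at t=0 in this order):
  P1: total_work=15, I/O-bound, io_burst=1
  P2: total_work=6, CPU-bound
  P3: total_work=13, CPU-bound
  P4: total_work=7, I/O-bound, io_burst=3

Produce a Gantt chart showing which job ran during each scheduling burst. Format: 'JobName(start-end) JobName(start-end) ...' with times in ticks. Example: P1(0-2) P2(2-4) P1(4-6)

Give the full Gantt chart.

Answer: P1(0-1) P2(1-4) P3(4-7) P4(7-10) P1(10-11) P4(11-14) P1(14-15) P4(15-16) P1(16-17) P1(17-18) P1(18-19) P1(19-20) P1(20-21) P1(21-22) P1(22-23) P1(23-24) P1(24-25) P1(25-26) P1(26-27) P1(27-28) P2(28-31) P3(31-36) P3(36-41)

Derivation:
t=0-1: P1@Q0 runs 1, rem=14, I/O yield, promote→Q0. Q0=[P2,P3,P4,P1] Q1=[] Q2=[]
t=1-4: P2@Q0 runs 3, rem=3, quantum used, demote→Q1. Q0=[P3,P4,P1] Q1=[P2] Q2=[]
t=4-7: P3@Q0 runs 3, rem=10, quantum used, demote→Q1. Q0=[P4,P1] Q1=[P2,P3] Q2=[]
t=7-10: P4@Q0 runs 3, rem=4, I/O yield, promote→Q0. Q0=[P1,P4] Q1=[P2,P3] Q2=[]
t=10-11: P1@Q0 runs 1, rem=13, I/O yield, promote→Q0. Q0=[P4,P1] Q1=[P2,P3] Q2=[]
t=11-14: P4@Q0 runs 3, rem=1, I/O yield, promote→Q0. Q0=[P1,P4] Q1=[P2,P3] Q2=[]
t=14-15: P1@Q0 runs 1, rem=12, I/O yield, promote→Q0. Q0=[P4,P1] Q1=[P2,P3] Q2=[]
t=15-16: P4@Q0 runs 1, rem=0, completes. Q0=[P1] Q1=[P2,P3] Q2=[]
t=16-17: P1@Q0 runs 1, rem=11, I/O yield, promote→Q0. Q0=[P1] Q1=[P2,P3] Q2=[]
t=17-18: P1@Q0 runs 1, rem=10, I/O yield, promote→Q0. Q0=[P1] Q1=[P2,P3] Q2=[]
t=18-19: P1@Q0 runs 1, rem=9, I/O yield, promote→Q0. Q0=[P1] Q1=[P2,P3] Q2=[]
t=19-20: P1@Q0 runs 1, rem=8, I/O yield, promote→Q0. Q0=[P1] Q1=[P2,P3] Q2=[]
t=20-21: P1@Q0 runs 1, rem=7, I/O yield, promote→Q0. Q0=[P1] Q1=[P2,P3] Q2=[]
t=21-22: P1@Q0 runs 1, rem=6, I/O yield, promote→Q0. Q0=[P1] Q1=[P2,P3] Q2=[]
t=22-23: P1@Q0 runs 1, rem=5, I/O yield, promote→Q0. Q0=[P1] Q1=[P2,P3] Q2=[]
t=23-24: P1@Q0 runs 1, rem=4, I/O yield, promote→Q0. Q0=[P1] Q1=[P2,P3] Q2=[]
t=24-25: P1@Q0 runs 1, rem=3, I/O yield, promote→Q0. Q0=[P1] Q1=[P2,P3] Q2=[]
t=25-26: P1@Q0 runs 1, rem=2, I/O yield, promote→Q0. Q0=[P1] Q1=[P2,P3] Q2=[]
t=26-27: P1@Q0 runs 1, rem=1, I/O yield, promote→Q0. Q0=[P1] Q1=[P2,P3] Q2=[]
t=27-28: P1@Q0 runs 1, rem=0, completes. Q0=[] Q1=[P2,P3] Q2=[]
t=28-31: P2@Q1 runs 3, rem=0, completes. Q0=[] Q1=[P3] Q2=[]
t=31-36: P3@Q1 runs 5, rem=5, quantum used, demote→Q2. Q0=[] Q1=[] Q2=[P3]
t=36-41: P3@Q2 runs 5, rem=0, completes. Q0=[] Q1=[] Q2=[]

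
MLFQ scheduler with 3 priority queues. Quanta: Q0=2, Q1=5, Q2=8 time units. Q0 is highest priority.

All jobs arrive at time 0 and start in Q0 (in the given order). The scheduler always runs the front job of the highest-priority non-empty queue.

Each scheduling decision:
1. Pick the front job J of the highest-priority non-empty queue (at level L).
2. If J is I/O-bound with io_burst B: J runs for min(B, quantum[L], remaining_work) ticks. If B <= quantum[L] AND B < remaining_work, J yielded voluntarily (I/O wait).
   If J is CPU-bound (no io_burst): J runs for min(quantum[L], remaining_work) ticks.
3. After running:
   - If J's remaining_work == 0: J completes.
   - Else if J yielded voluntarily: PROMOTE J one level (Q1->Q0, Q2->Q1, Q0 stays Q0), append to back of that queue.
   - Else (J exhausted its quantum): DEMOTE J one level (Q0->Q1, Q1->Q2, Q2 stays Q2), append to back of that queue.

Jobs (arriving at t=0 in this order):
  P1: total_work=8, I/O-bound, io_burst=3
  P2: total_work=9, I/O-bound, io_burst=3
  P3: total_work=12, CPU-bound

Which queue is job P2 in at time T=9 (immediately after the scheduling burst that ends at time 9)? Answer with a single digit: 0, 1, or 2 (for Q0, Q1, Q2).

Answer: 1

Derivation:
t=0-2: P1@Q0 runs 2, rem=6, quantum used, demote→Q1. Q0=[P2,P3] Q1=[P1] Q2=[]
t=2-4: P2@Q0 runs 2, rem=7, quantum used, demote→Q1. Q0=[P3] Q1=[P1,P2] Q2=[]
t=4-6: P3@Q0 runs 2, rem=10, quantum used, demote→Q1. Q0=[] Q1=[P1,P2,P3] Q2=[]
t=6-9: P1@Q1 runs 3, rem=3, I/O yield, promote→Q0. Q0=[P1] Q1=[P2,P3] Q2=[]
t=9-11: P1@Q0 runs 2, rem=1, quantum used, demote→Q1. Q0=[] Q1=[P2,P3,P1] Q2=[]
t=11-14: P2@Q1 runs 3, rem=4, I/O yield, promote→Q0. Q0=[P2] Q1=[P3,P1] Q2=[]
t=14-16: P2@Q0 runs 2, rem=2, quantum used, demote→Q1. Q0=[] Q1=[P3,P1,P2] Q2=[]
t=16-21: P3@Q1 runs 5, rem=5, quantum used, demote→Q2. Q0=[] Q1=[P1,P2] Q2=[P3]
t=21-22: P1@Q1 runs 1, rem=0, completes. Q0=[] Q1=[P2] Q2=[P3]
t=22-24: P2@Q1 runs 2, rem=0, completes. Q0=[] Q1=[] Q2=[P3]
t=24-29: P3@Q2 runs 5, rem=0, completes. Q0=[] Q1=[] Q2=[]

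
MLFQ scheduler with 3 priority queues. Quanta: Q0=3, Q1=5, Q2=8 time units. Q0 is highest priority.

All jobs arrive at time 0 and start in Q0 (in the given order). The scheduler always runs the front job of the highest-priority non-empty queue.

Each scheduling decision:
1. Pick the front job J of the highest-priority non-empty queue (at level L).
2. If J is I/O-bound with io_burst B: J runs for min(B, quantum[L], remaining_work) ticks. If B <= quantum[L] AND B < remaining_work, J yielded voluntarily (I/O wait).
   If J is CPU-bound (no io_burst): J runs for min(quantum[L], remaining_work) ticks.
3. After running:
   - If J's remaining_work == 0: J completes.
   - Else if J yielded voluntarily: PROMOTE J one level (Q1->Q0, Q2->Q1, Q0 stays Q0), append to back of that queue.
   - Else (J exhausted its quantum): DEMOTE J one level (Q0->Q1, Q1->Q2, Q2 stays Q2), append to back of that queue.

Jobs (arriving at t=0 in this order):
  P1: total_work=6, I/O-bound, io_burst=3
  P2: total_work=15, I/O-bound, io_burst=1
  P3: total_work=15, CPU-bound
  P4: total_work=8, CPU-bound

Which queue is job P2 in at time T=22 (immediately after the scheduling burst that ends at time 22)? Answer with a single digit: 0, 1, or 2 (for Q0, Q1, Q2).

Answer: 0

Derivation:
t=0-3: P1@Q0 runs 3, rem=3, I/O yield, promote→Q0. Q0=[P2,P3,P4,P1] Q1=[] Q2=[]
t=3-4: P2@Q0 runs 1, rem=14, I/O yield, promote→Q0. Q0=[P3,P4,P1,P2] Q1=[] Q2=[]
t=4-7: P3@Q0 runs 3, rem=12, quantum used, demote→Q1. Q0=[P4,P1,P2] Q1=[P3] Q2=[]
t=7-10: P4@Q0 runs 3, rem=5, quantum used, demote→Q1. Q0=[P1,P2] Q1=[P3,P4] Q2=[]
t=10-13: P1@Q0 runs 3, rem=0, completes. Q0=[P2] Q1=[P3,P4] Q2=[]
t=13-14: P2@Q0 runs 1, rem=13, I/O yield, promote→Q0. Q0=[P2] Q1=[P3,P4] Q2=[]
t=14-15: P2@Q0 runs 1, rem=12, I/O yield, promote→Q0. Q0=[P2] Q1=[P3,P4] Q2=[]
t=15-16: P2@Q0 runs 1, rem=11, I/O yield, promote→Q0. Q0=[P2] Q1=[P3,P4] Q2=[]
t=16-17: P2@Q0 runs 1, rem=10, I/O yield, promote→Q0. Q0=[P2] Q1=[P3,P4] Q2=[]
t=17-18: P2@Q0 runs 1, rem=9, I/O yield, promote→Q0. Q0=[P2] Q1=[P3,P4] Q2=[]
t=18-19: P2@Q0 runs 1, rem=8, I/O yield, promote→Q0. Q0=[P2] Q1=[P3,P4] Q2=[]
t=19-20: P2@Q0 runs 1, rem=7, I/O yield, promote→Q0. Q0=[P2] Q1=[P3,P4] Q2=[]
t=20-21: P2@Q0 runs 1, rem=6, I/O yield, promote→Q0. Q0=[P2] Q1=[P3,P4] Q2=[]
t=21-22: P2@Q0 runs 1, rem=5, I/O yield, promote→Q0. Q0=[P2] Q1=[P3,P4] Q2=[]
t=22-23: P2@Q0 runs 1, rem=4, I/O yield, promote→Q0. Q0=[P2] Q1=[P3,P4] Q2=[]
t=23-24: P2@Q0 runs 1, rem=3, I/O yield, promote→Q0. Q0=[P2] Q1=[P3,P4] Q2=[]
t=24-25: P2@Q0 runs 1, rem=2, I/O yield, promote→Q0. Q0=[P2] Q1=[P3,P4] Q2=[]
t=25-26: P2@Q0 runs 1, rem=1, I/O yield, promote→Q0. Q0=[P2] Q1=[P3,P4] Q2=[]
t=26-27: P2@Q0 runs 1, rem=0, completes. Q0=[] Q1=[P3,P4] Q2=[]
t=27-32: P3@Q1 runs 5, rem=7, quantum used, demote→Q2. Q0=[] Q1=[P4] Q2=[P3]
t=32-37: P4@Q1 runs 5, rem=0, completes. Q0=[] Q1=[] Q2=[P3]
t=37-44: P3@Q2 runs 7, rem=0, completes. Q0=[] Q1=[] Q2=[]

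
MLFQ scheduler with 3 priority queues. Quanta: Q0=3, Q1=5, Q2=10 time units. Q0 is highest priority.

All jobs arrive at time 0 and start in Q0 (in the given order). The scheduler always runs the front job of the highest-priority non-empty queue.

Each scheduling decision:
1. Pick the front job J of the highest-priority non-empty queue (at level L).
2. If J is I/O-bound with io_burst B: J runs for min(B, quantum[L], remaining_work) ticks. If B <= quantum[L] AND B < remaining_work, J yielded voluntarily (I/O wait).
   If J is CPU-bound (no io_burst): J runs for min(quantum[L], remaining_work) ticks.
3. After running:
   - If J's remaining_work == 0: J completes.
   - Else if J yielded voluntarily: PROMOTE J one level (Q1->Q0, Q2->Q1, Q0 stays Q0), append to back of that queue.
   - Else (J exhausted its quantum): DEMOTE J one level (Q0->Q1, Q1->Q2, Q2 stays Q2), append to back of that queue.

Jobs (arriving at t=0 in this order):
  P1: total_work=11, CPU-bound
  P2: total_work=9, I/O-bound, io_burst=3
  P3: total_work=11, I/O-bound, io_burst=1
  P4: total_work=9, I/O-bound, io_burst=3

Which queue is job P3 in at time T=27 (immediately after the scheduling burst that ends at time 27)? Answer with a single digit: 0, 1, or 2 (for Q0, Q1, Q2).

t=0-3: P1@Q0 runs 3, rem=8, quantum used, demote→Q1. Q0=[P2,P3,P4] Q1=[P1] Q2=[]
t=3-6: P2@Q0 runs 3, rem=6, I/O yield, promote→Q0. Q0=[P3,P4,P2] Q1=[P1] Q2=[]
t=6-7: P3@Q0 runs 1, rem=10, I/O yield, promote→Q0. Q0=[P4,P2,P3] Q1=[P1] Q2=[]
t=7-10: P4@Q0 runs 3, rem=6, I/O yield, promote→Q0. Q0=[P2,P3,P4] Q1=[P1] Q2=[]
t=10-13: P2@Q0 runs 3, rem=3, I/O yield, promote→Q0. Q0=[P3,P4,P2] Q1=[P1] Q2=[]
t=13-14: P3@Q0 runs 1, rem=9, I/O yield, promote→Q0. Q0=[P4,P2,P3] Q1=[P1] Q2=[]
t=14-17: P4@Q0 runs 3, rem=3, I/O yield, promote→Q0. Q0=[P2,P3,P4] Q1=[P1] Q2=[]
t=17-20: P2@Q0 runs 3, rem=0, completes. Q0=[P3,P4] Q1=[P1] Q2=[]
t=20-21: P3@Q0 runs 1, rem=8, I/O yield, promote→Q0. Q0=[P4,P3] Q1=[P1] Q2=[]
t=21-24: P4@Q0 runs 3, rem=0, completes. Q0=[P3] Q1=[P1] Q2=[]
t=24-25: P3@Q0 runs 1, rem=7, I/O yield, promote→Q0. Q0=[P3] Q1=[P1] Q2=[]
t=25-26: P3@Q0 runs 1, rem=6, I/O yield, promote→Q0. Q0=[P3] Q1=[P1] Q2=[]
t=26-27: P3@Q0 runs 1, rem=5, I/O yield, promote→Q0. Q0=[P3] Q1=[P1] Q2=[]
t=27-28: P3@Q0 runs 1, rem=4, I/O yield, promote→Q0. Q0=[P3] Q1=[P1] Q2=[]
t=28-29: P3@Q0 runs 1, rem=3, I/O yield, promote→Q0. Q0=[P3] Q1=[P1] Q2=[]
t=29-30: P3@Q0 runs 1, rem=2, I/O yield, promote→Q0. Q0=[P3] Q1=[P1] Q2=[]
t=30-31: P3@Q0 runs 1, rem=1, I/O yield, promote→Q0. Q0=[P3] Q1=[P1] Q2=[]
t=31-32: P3@Q0 runs 1, rem=0, completes. Q0=[] Q1=[P1] Q2=[]
t=32-37: P1@Q1 runs 5, rem=3, quantum used, demote→Q2. Q0=[] Q1=[] Q2=[P1]
t=37-40: P1@Q2 runs 3, rem=0, completes. Q0=[] Q1=[] Q2=[]

Answer: 0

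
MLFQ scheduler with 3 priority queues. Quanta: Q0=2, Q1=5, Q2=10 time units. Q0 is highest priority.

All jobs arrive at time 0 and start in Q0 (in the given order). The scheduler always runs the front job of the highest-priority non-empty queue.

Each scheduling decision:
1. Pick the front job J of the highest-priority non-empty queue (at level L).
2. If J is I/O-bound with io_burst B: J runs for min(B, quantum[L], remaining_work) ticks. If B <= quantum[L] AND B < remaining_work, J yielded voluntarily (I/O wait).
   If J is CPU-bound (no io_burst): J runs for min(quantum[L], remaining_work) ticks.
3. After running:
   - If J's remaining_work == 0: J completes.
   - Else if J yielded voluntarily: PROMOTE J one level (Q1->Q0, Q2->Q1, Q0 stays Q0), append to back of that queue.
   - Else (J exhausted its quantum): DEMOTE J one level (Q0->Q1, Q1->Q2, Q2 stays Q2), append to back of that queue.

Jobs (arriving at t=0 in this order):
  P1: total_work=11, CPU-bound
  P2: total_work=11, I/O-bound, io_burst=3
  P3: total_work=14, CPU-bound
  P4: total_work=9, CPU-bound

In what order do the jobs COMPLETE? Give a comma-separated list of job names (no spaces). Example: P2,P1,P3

t=0-2: P1@Q0 runs 2, rem=9, quantum used, demote→Q1. Q0=[P2,P3,P4] Q1=[P1] Q2=[]
t=2-4: P2@Q0 runs 2, rem=9, quantum used, demote→Q1. Q0=[P3,P4] Q1=[P1,P2] Q2=[]
t=4-6: P3@Q0 runs 2, rem=12, quantum used, demote→Q1. Q0=[P4] Q1=[P1,P2,P3] Q2=[]
t=6-8: P4@Q0 runs 2, rem=7, quantum used, demote→Q1. Q0=[] Q1=[P1,P2,P3,P4] Q2=[]
t=8-13: P1@Q1 runs 5, rem=4, quantum used, demote→Q2. Q0=[] Q1=[P2,P3,P4] Q2=[P1]
t=13-16: P2@Q1 runs 3, rem=6, I/O yield, promote→Q0. Q0=[P2] Q1=[P3,P4] Q2=[P1]
t=16-18: P2@Q0 runs 2, rem=4, quantum used, demote→Q1. Q0=[] Q1=[P3,P4,P2] Q2=[P1]
t=18-23: P3@Q1 runs 5, rem=7, quantum used, demote→Q2. Q0=[] Q1=[P4,P2] Q2=[P1,P3]
t=23-28: P4@Q1 runs 5, rem=2, quantum used, demote→Q2. Q0=[] Q1=[P2] Q2=[P1,P3,P4]
t=28-31: P2@Q1 runs 3, rem=1, I/O yield, promote→Q0. Q0=[P2] Q1=[] Q2=[P1,P3,P4]
t=31-32: P2@Q0 runs 1, rem=0, completes. Q0=[] Q1=[] Q2=[P1,P3,P4]
t=32-36: P1@Q2 runs 4, rem=0, completes. Q0=[] Q1=[] Q2=[P3,P4]
t=36-43: P3@Q2 runs 7, rem=0, completes. Q0=[] Q1=[] Q2=[P4]
t=43-45: P4@Q2 runs 2, rem=0, completes. Q0=[] Q1=[] Q2=[]

Answer: P2,P1,P3,P4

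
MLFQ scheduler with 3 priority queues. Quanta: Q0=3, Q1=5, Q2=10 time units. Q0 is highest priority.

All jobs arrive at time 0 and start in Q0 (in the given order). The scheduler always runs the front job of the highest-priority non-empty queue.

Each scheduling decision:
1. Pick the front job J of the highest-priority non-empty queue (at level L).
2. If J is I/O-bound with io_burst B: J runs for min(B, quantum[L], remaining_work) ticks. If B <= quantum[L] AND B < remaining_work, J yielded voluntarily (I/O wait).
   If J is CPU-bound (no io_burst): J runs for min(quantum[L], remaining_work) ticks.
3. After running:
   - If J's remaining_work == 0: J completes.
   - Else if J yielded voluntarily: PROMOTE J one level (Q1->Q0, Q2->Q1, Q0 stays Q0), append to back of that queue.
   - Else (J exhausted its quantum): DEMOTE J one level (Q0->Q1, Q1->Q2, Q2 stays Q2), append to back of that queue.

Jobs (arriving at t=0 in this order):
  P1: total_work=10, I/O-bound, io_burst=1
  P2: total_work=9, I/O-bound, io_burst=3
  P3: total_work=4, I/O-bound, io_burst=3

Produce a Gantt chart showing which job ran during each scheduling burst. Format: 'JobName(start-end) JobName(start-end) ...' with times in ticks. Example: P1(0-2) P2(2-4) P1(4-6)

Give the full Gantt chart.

t=0-1: P1@Q0 runs 1, rem=9, I/O yield, promote→Q0. Q0=[P2,P3,P1] Q1=[] Q2=[]
t=1-4: P2@Q0 runs 3, rem=6, I/O yield, promote→Q0. Q0=[P3,P1,P2] Q1=[] Q2=[]
t=4-7: P3@Q0 runs 3, rem=1, I/O yield, promote→Q0. Q0=[P1,P2,P3] Q1=[] Q2=[]
t=7-8: P1@Q0 runs 1, rem=8, I/O yield, promote→Q0. Q0=[P2,P3,P1] Q1=[] Q2=[]
t=8-11: P2@Q0 runs 3, rem=3, I/O yield, promote→Q0. Q0=[P3,P1,P2] Q1=[] Q2=[]
t=11-12: P3@Q0 runs 1, rem=0, completes. Q0=[P1,P2] Q1=[] Q2=[]
t=12-13: P1@Q0 runs 1, rem=7, I/O yield, promote→Q0. Q0=[P2,P1] Q1=[] Q2=[]
t=13-16: P2@Q0 runs 3, rem=0, completes. Q0=[P1] Q1=[] Q2=[]
t=16-17: P1@Q0 runs 1, rem=6, I/O yield, promote→Q0. Q0=[P1] Q1=[] Q2=[]
t=17-18: P1@Q0 runs 1, rem=5, I/O yield, promote→Q0. Q0=[P1] Q1=[] Q2=[]
t=18-19: P1@Q0 runs 1, rem=4, I/O yield, promote→Q0. Q0=[P1] Q1=[] Q2=[]
t=19-20: P1@Q0 runs 1, rem=3, I/O yield, promote→Q0. Q0=[P1] Q1=[] Q2=[]
t=20-21: P1@Q0 runs 1, rem=2, I/O yield, promote→Q0. Q0=[P1] Q1=[] Q2=[]
t=21-22: P1@Q0 runs 1, rem=1, I/O yield, promote→Q0. Q0=[P1] Q1=[] Q2=[]
t=22-23: P1@Q0 runs 1, rem=0, completes. Q0=[] Q1=[] Q2=[]

Answer: P1(0-1) P2(1-4) P3(4-7) P1(7-8) P2(8-11) P3(11-12) P1(12-13) P2(13-16) P1(16-17) P1(17-18) P1(18-19) P1(19-20) P1(20-21) P1(21-22) P1(22-23)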